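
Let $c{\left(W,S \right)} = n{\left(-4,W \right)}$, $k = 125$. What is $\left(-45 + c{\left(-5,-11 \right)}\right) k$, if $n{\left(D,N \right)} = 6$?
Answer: $-4875$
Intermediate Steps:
$c{\left(W,S \right)} = 6$
$\left(-45 + c{\left(-5,-11 \right)}\right) k = \left(-45 + 6\right) 125 = \left(-39\right) 125 = -4875$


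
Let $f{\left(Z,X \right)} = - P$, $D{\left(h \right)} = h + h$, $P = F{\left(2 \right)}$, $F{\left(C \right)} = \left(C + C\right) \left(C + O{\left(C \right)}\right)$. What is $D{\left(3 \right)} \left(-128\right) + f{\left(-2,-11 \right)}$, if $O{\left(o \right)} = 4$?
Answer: $-792$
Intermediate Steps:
$F{\left(C \right)} = 2 C \left(4 + C\right)$ ($F{\left(C \right)} = \left(C + C\right) \left(C + 4\right) = 2 C \left(4 + C\right)$)
$P = 24$ ($P = 2 \cdot 2 \left(4 + 2\right) = 2 \cdot 2 \cdot 6 = 24$)
$D{\left(h \right)} = 2 h$
$f{\left(Z,X \right)} = -24$ ($f{\left(Z,X \right)} = \left(-1\right) 24 = -24$)
$D{\left(3 \right)} \left(-128\right) + f{\left(-2,-11 \right)} = 2 \cdot 3 \left(-128\right) - 24 = 6 \left(-128\right) - 24 = -768 - 24 = -792$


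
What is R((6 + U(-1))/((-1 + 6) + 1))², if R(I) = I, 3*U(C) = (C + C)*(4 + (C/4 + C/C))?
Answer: 289/1296 ≈ 0.22299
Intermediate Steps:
U(C) = 2*C*(5 + C/4)/3 (U(C) = ((C + C)*(4 + (C/4 + C/C)))/3 = ((2*C)*(4 + (C*(¼) + 1)))/3 = ((2*C)*(4 + (C/4 + 1)))/3 = ((2*C)*(4 + (1 + C/4)))/3 = ((2*C)*(5 + C/4))/3 = (2*C*(5 + C/4))/3 = 2*C*(5 + C/4)/3)
R((6 + U(-1))/((-1 + 6) + 1))² = ((6 + (⅙)*(-1)*(20 - 1))/((-1 + 6) + 1))² = ((6 + (⅙)*(-1)*19)/(5 + 1))² = ((6 - 19/6)/6)² = ((17/6)*(⅙))² = (17/36)² = 289/1296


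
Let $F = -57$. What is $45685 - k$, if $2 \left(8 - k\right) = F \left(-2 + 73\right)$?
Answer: $\frac{87307}{2} \approx 43654.0$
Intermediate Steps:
$k = \frac{4063}{2}$ ($k = 8 - \frac{\left(-57\right) \left(-2 + 73\right)}{2} = 8 - \frac{\left(-57\right) 71}{2} = 8 - - \frac{4047}{2} = 8 + \frac{4047}{2} = \frac{4063}{2} \approx 2031.5$)
$45685 - k = 45685 - \frac{4063}{2} = \frac{87307}{2}$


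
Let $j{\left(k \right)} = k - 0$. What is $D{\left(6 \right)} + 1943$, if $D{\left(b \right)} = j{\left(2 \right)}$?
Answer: $1945$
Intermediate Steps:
$j{\left(k \right)} = k$ ($j{\left(k \right)} = k + 0 = k$)
$D{\left(b \right)} = 2$
$D{\left(6 \right)} + 1943 = 2 + 1943 = 1945$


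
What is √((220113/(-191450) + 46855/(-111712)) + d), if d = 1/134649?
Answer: I*√903679393644361285948808826/23998112457480 ≈ 1.2527*I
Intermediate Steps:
d = 1/134649 ≈ 7.4267e-6
√((220113/(-191450) + 46855/(-111712)) + d) = √((220113/(-191450) + 46855/(-111712)) + 1/134649) = √((220113*(-1/191450) + 46855*(-1/111712)) + 1/134649) = √((-220113/191450 - 46855/111712) + 1/134649) = √(-16779826603/10693631200 + 1/134649) = √(-2259376178636147/1439886747448800) = I*√903679393644361285948808826/23998112457480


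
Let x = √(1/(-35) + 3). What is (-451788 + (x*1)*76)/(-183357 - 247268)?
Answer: 451788/430625 - 152*√910/15071875 ≈ 1.0488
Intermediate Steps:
x = 2*√910/35 (x = √(-1/35 + 3) = √(104/35) = 2*√910/35 ≈ 1.7238)
(-451788 + (x*1)*76)/(-183357 - 247268) = (-451788 + ((2*√910/35)*1)*76)/(-183357 - 247268) = (-451788 + (2*√910/35)*76)/(-430625) = (-451788 + 152*√910/35)*(-1/430625) = 451788/430625 - 152*√910/15071875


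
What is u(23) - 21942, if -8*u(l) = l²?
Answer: -176065/8 ≈ -22008.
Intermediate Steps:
u(l) = -l²/8
u(23) - 21942 = -⅛*23² - 21942 = -⅛*529 - 21942 = -529/8 - 21942 = -176065/8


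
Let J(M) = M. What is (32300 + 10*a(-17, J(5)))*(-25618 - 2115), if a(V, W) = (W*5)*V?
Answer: -777910650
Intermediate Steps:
a(V, W) = 5*V*W (a(V, W) = (5*W)*V = 5*V*W)
(32300 + 10*a(-17, J(5)))*(-25618 - 2115) = (32300 + 10*(5*(-17)*5))*(-25618 - 2115) = (32300 + 10*(-425))*(-27733) = (32300 - 4250)*(-27733) = 28050*(-27733) = -777910650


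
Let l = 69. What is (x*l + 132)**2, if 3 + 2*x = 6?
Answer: 221841/4 ≈ 55460.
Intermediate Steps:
x = 3/2 (x = -3/2 + (1/2)*6 = -3/2 + 3 = 3/2 ≈ 1.5000)
(x*l + 132)**2 = ((3/2)*69 + 132)**2 = (207/2 + 132)**2 = (471/2)**2 = 221841/4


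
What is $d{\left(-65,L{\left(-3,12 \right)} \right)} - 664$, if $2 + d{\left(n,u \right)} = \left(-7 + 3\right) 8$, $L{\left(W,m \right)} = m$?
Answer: $-698$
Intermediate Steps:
$d{\left(n,u \right)} = -34$ ($d{\left(n,u \right)} = -2 + \left(-7 + 3\right) 8 = -2 - 32 = -34$)
$d{\left(-65,L{\left(-3,12 \right)} \right)} - 664 = -34 - 664 = -698$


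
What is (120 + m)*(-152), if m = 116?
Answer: -35872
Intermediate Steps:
(120 + m)*(-152) = (120 + 116)*(-152) = 236*(-152) = -35872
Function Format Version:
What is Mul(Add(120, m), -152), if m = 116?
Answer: -35872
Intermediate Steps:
Mul(Add(120, m), -152) = Mul(Add(120, 116), -152) = Mul(236, -152) = -35872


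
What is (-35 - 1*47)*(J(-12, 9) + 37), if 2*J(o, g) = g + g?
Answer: -3772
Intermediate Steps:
J(o, g) = g (J(o, g) = (g + g)/2 = (2*g)/2 = g)
(-35 - 1*47)*(J(-12, 9) + 37) = (-35 - 1*47)*(9 + 37) = (-35 - 47)*46 = -82*46 = -3772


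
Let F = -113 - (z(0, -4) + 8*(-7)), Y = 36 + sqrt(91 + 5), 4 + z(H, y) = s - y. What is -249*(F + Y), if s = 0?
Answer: 5229 - 996*sqrt(6) ≈ 2789.3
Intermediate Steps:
z(H, y) = -4 - y (z(H, y) = -4 + (0 - y) = -4 - y)
Y = 36 + 4*sqrt(6) (Y = 36 + sqrt(96) = 36 + 4*sqrt(6) ≈ 45.798)
F = -57 (F = -113 - ((-4 - 1*(-4)) + 8*(-7)) = -113 - ((-4 + 4) - 56) = -113 - (0 - 56) = -113 - 1*(-56) = -113 + 56 = -57)
-249*(F + Y) = -249*(-57 + (36 + 4*sqrt(6))) = -249*(-21 + 4*sqrt(6)) = 5229 - 996*sqrt(6)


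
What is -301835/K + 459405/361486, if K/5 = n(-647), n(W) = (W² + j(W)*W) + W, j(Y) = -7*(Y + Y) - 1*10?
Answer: 629797647358/491267968921 ≈ 1.2820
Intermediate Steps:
j(Y) = -10 - 14*Y (j(Y) = -14*Y - 10 = -10 - 14*Y)
n(W) = W + W² + W*(-10 - 14*W) (n(W) = (W² + (-10 - 14*W)*W) + W = (W² + W*(-10 - 14*W)) + W = W + W² + W*(-10 - 14*W))
K = -27180470 (K = 5*(-647*(-9 - 13*(-647))) = 5*(-647*(-9 + 8411)) = 5*(-647*8402) = 5*(-5436094) = -27180470)
-301835/K + 459405/361486 = -301835/(-27180470) + 459405/361486 = -301835*(-1/27180470) + 459405*(1/361486) = 60367/5436094 + 459405/361486 = 629797647358/491267968921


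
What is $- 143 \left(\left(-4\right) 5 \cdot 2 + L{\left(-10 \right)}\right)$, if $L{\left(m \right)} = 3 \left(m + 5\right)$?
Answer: $7865$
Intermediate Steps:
$L{\left(m \right)} = 15 + 3 m$ ($L{\left(m \right)} = 3 \left(5 + m\right) = 15 + 3 m$)
$- 143 \left(\left(-4\right) 5 \cdot 2 + L{\left(-10 \right)}\right) = - 143 \left(\left(-4\right) 5 \cdot 2 + \left(15 + 3 \left(-10\right)\right)\right) = - 143 \left(\left(-20\right) 2 + \left(15 - 30\right)\right) = - 143 \left(-40 - 15\right) = \left(-143\right) \left(-55\right) = 7865$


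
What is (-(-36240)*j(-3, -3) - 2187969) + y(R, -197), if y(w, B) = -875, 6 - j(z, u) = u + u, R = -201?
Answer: -1753964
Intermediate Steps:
j(z, u) = 6 - 2*u (j(z, u) = 6 - (u + u) = 6 - 2*u)
(-(-36240)*j(-3, -3) - 2187969) + y(R, -197) = (-(-36240)*(6 - 2*(-3)) - 2187969) - 875 = (-(-36240)*(6 + 6) - 2187969) - 875 = (-(-36240)*12 - 2187969) - 875 = (-36240*(-12) - 2187969) - 875 = (434880 - 2187969) - 875 = -1753089 - 875 = -1753964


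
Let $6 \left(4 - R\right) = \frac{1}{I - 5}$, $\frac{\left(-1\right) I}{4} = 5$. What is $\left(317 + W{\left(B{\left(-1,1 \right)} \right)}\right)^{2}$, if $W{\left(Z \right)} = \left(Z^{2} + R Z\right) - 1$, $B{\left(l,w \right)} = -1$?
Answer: $\frac{2204208601}{22500} \approx 97965.0$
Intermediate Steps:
$I = -20$ ($I = \left(-4\right) 5 = -20$)
$R = \frac{601}{150}$ ($R = 4 - \frac{1}{6 \left(-20 - 5\right)} = 4 - \frac{1}{6 \left(-25\right)} = 4 - - \frac{1}{150} = 4 + \frac{1}{150} = \frac{601}{150} \approx 4.0067$)
$W{\left(Z \right)} = -1 + Z^{2} + \frac{601 Z}{150}$ ($W{\left(Z \right)} = \left(Z^{2} + \frac{601 Z}{150}\right) - 1 = -1 + Z^{2} + \frac{601 Z}{150}$)
$\left(317 + W{\left(B{\left(-1,1 \right)} \right)}\right)^{2} = \left(317 + \left(-1 + \left(-1\right)^{2} + \frac{601}{150} \left(-1\right)\right)\right)^{2} = \left(317 - \frac{601}{150}\right)^{2} = \left(\frac{46949}{150}\right)^{2} = \frac{2204208601}{22500}$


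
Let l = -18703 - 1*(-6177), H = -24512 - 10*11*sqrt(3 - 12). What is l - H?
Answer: 11986 + 330*I ≈ 11986.0 + 330.0*I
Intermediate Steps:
H = -24512 - 330*I (H = -24512 - 110*sqrt(-9) = -24512 - 110*3*I = -24512 - 330*I ≈ -24512.0 - 330.0*I)
l = -12526 (l = -18703 + 6177 = -12526)
l - H = -12526 - (-24512 - 330*I) = -12526 + (24512 + 330*I) = 11986 + 330*I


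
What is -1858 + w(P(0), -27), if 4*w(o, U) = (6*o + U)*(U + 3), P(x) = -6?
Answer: -1480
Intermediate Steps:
w(o, U) = (3 + U)*(U + 6*o)/4 (w(o, U) = ((6*o + U)*(U + 3))/4 = ((U + 6*o)*(3 + U))/4 = ((3 + U)*(U + 6*o))/4 = (3 + U)*(U + 6*o)/4)
-1858 + w(P(0), -27) = -1858 + ((1/4)*(-27)**2 + (3/4)*(-27) + (9/2)*(-6) + (3/2)*(-27)*(-6)) = -1858 + ((1/4)*729 - 81/4 - 27 + 243) = -1858 + (729/4 - 81/4 - 27 + 243) = -1858 + 378 = -1480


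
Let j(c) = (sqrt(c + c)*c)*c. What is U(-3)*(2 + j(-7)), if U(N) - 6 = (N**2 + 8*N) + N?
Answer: -24 - 588*I*sqrt(14) ≈ -24.0 - 2200.1*I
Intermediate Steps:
U(N) = 6 + N**2 + 9*N (U(N) = 6 + ((N**2 + 8*N) + N) = 6 + (N**2 + 9*N) = 6 + N**2 + 9*N)
j(c) = sqrt(2)*c**(5/2) (j(c) = (sqrt(2*c)*c)*c = ((sqrt(2)*sqrt(c))*c)*c = (sqrt(2)*c**(3/2))*c = sqrt(2)*c**(5/2))
U(-3)*(2 + j(-7)) = (6 + (-3)**2 + 9*(-3))*(2 + sqrt(2)*(-7)**(5/2)) = (6 + 9 - 27)*(2 + sqrt(2)*(49*I*sqrt(7))) = -12*(2 + 49*I*sqrt(14)) = -24 - 588*I*sqrt(14)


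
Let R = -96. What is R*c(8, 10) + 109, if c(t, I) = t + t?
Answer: -1427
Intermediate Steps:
c(t, I) = 2*t
R*c(8, 10) + 109 = -192*8 + 109 = -96*16 + 109 = -1536 + 109 = -1427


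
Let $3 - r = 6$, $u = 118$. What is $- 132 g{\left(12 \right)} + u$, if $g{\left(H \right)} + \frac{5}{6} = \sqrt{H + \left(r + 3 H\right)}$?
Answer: $228 - 396 \sqrt{5} \approx -657.48$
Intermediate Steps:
$r = -3$ ($r = 3 - 6 = -3$)
$g{\left(H \right)} = - \frac{5}{6} + \sqrt{-3 + 4 H}$ ($g{\left(H \right)} = - \frac{5}{6} + \sqrt{H + \left(-3 + 3 H\right)} = - \frac{5}{6} + \sqrt{-3 + 4 H}$)
$- 132 g{\left(12 \right)} + u = - 132 \left(- \frac{5}{6} + \sqrt{-3 + 4 \cdot 12}\right) + 118 = - 132 \left(- \frac{5}{6} + \sqrt{-3 + 48}\right) + 118 = - 132 \left(- \frac{5}{6} + \sqrt{45}\right) + 118 = - 132 \left(- \frac{5}{6} + 3 \sqrt{5}\right) + 118 = \left(110 - 396 \sqrt{5}\right) + 118 = 228 - 396 \sqrt{5}$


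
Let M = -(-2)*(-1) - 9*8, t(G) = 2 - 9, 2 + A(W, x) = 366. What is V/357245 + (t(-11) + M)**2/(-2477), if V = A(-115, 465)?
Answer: -334711831/126413695 ≈ -2.6478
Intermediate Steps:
A(W, x) = 364 (A(W, x) = -2 + 366 = 364)
t(G) = -7
V = 364
M = -74 (M = -1*2 - 72 = -2 - 72 = -74)
V/357245 + (t(-11) + M)**2/(-2477) = 364/357245 + (-7 - 74)**2/(-2477) = 364*(1/357245) + (-81)**2*(-1/2477) = 52/51035 + 6561*(-1/2477) = 52/51035 - 6561/2477 = -334711831/126413695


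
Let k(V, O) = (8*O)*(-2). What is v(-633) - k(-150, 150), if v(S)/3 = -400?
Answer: 1200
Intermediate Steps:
k(V, O) = -16*O
v(S) = -1200 (v(S) = 3*(-400) = -1200)
v(-633) - k(-150, 150) = -1200 - (-16)*150 = -1200 - 1*(-2400) = -1200 + 2400 = 1200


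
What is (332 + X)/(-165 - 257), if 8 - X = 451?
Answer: 111/422 ≈ 0.26303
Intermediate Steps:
X = -443 (X = 8 - 1*451 = 8 - 451 = -443)
(332 + X)/(-165 - 257) = (332 - 443)/(-165 - 257) = -111/(-422) = -111*(-1/422) = 111/422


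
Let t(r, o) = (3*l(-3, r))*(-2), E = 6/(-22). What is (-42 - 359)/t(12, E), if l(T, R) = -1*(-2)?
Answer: 401/12 ≈ 33.417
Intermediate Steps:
l(T, R) = 2
E = -3/11 (E = 6*(-1/22) = -3/11 ≈ -0.27273)
t(r, o) = -12 (t(r, o) = (3*2)*(-2) = 6*(-2) = -12)
(-42 - 359)/t(12, E) = (-42 - 359)/(-12) = -401*(-1/12) = 401/12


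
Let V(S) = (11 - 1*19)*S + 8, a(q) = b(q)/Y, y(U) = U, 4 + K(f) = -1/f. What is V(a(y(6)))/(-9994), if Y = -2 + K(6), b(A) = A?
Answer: -292/184889 ≈ -0.0015793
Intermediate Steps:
K(f) = -4 - 1/f
Y = -37/6 (Y = -2 + (-4 - 1/6) = -2 - 25/6 = -37/6 ≈ -6.1667)
a(q) = -6*q/37 (a(q) = q/(-37/6) = q*(-6/37) = -6*q/37)
V(S) = 8 - 8*S (V(S) = (11 - 19)*S + 8 = -8*S + 8 = 8 - 8*S)
V(a(y(6)))/(-9994) = (8 - (-48)*6/37)/(-9994) = (8 - 8*(-36/37))*(-1/9994) = (8 + 288/37)*(-1/9994) = (584/37)*(-1/9994) = -292/184889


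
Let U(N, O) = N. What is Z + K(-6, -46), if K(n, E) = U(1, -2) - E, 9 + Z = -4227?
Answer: -4189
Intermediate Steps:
Z = -4236 (Z = -9 - 4227 = -4236)
K(n, E) = 1 - E
Z + K(-6, -46) = -4236 + (1 - 1*(-46)) = -4236 + (1 + 46) = -4236 + 47 = -4189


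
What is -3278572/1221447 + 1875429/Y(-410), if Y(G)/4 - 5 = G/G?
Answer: 763552813345/9771576 ≈ 78140.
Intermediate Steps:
Y(G) = 24 (Y(G) = 20 + 4*(G/G) = 20 + 4*1 = 20 + 4 = 24)
-3278572/1221447 + 1875429/Y(-410) = -3278572/1221447 + 1875429/24 = -3278572*1/1221447 + 1875429*(1/24) = -3278572/1221447 + 625143/8 = 763552813345/9771576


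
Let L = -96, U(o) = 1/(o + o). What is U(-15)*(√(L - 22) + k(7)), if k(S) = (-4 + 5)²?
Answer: -1/30 - I*√118/30 ≈ -0.033333 - 0.36209*I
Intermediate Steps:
U(o) = 1/(2*o)
k(S) = 1 (k(S) = 1² = 1)
U(-15)*(√(L - 22) + k(7)) = ((½)/(-15))*(√(-96 - 22) + 1) = ((½)*(-1/15))*(√(-118) + 1) = -(I*√118 + 1)/30 = -(1 + I*√118)/30 = -1/30 - I*√118/30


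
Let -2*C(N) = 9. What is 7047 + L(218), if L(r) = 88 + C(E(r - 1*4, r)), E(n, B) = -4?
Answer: 14261/2 ≈ 7130.5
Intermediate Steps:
C(N) = -9/2 (C(N) = -½*9 = -9/2)
L(r) = 167/2 (L(r) = 88 - 9/2 = 167/2)
7047 + L(218) = 7047 + 167/2 = 14261/2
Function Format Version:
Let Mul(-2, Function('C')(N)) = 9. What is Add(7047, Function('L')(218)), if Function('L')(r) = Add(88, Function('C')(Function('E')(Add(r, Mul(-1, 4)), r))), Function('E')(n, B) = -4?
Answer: Rational(14261, 2) ≈ 7130.5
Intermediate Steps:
Function('C')(N) = Rational(-9, 2) (Function('C')(N) = Mul(Rational(-1, 2), 9) = Rational(-9, 2))
Function('L')(r) = Rational(167, 2) (Function('L')(r) = Add(88, Rational(-9, 2)) = Rational(167, 2))
Add(7047, Function('L')(218)) = Add(7047, Rational(167, 2)) = Rational(14261, 2)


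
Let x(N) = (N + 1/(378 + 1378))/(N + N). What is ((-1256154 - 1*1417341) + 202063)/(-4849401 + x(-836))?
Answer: 7256203437824/14237995048817 ≈ 0.50964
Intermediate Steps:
x(N) = (1/1756 + N)/(2*N) (x(N) = (N + 1/1756)/((2*N)) = (N + 1/1756)*(1/(2*N)) = (1/1756 + N)*(1/(2*N)) = (1/1756 + N)/(2*N))
((-1256154 - 1*1417341) + 202063)/(-4849401 + x(-836)) = ((-1256154 - 1*1417341) + 202063)/(-4849401 + (1/3512)*(1 + 1756*(-836))/(-836)) = ((-1256154 - 1417341) + 202063)/(-4849401 + (1/3512)*(-1/836)*(1 - 1468016)) = (-2673495 + 202063)/(-4849401 + (1/3512)*(-1/836)*(-1468015)) = -2471432/(-4849401 + 1468015/2936032) = -2471432/(-14237995048817/2936032) = -2471432*(-2936032/14237995048817) = 7256203437824/14237995048817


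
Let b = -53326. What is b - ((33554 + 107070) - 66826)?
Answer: -127124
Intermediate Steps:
b - ((33554 + 107070) - 66826) = -53326 - ((33554 + 107070) - 66826) = -53326 - (140624 - 66826) = -53326 - 1*73798 = -53326 - 73798 = -127124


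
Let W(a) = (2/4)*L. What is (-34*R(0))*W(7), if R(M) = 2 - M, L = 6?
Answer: -204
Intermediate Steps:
W(a) = 3 (W(a) = (2/4)*6 = (2*(¼))*6 = (½)*6 = 3)
(-34*R(0))*W(7) = -34*(2 - 1*0)*3 = -34*(2 + 0)*3 = -34*2*3 = -68*3 = -204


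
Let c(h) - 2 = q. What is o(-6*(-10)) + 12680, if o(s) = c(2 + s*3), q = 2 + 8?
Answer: 12692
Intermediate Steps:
q = 10
c(h) = 12 (c(h) = 2 + 10 = 12)
o(s) = 12
o(-6*(-10)) + 12680 = 12 + 12680 = 12692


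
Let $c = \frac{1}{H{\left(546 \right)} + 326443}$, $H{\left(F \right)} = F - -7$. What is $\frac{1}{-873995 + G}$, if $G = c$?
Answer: $- \frac{326996}{285792869019} \approx -1.1442 \cdot 10^{-6}$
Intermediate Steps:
$H{\left(F \right)} = 7 + F$ ($H{\left(F \right)} = F + 7 = 7 + F$)
$c = \frac{1}{326996}$ ($c = \frac{1}{\left(7 + 546\right) + 326443} = \frac{1}{553 + 326443} = \frac{1}{326996} \approx 3.0581 \cdot 10^{-6}$)
$G = \frac{1}{326996} \approx 3.0581 \cdot 10^{-6}$
$\frac{1}{-873995 + G} = \frac{1}{-873995 + \frac{1}{326996}} = \frac{1}{- \frac{285792869019}{326996}} = - \frac{326996}{285792869019}$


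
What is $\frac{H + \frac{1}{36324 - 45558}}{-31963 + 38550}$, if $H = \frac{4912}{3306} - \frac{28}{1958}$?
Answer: $\frac{385739293}{1726864347978} \approx 0.00022338$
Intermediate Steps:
$H = \frac{2381282}{1618287}$ ($H = 4912 \cdot \frac{1}{3306} - \frac{14}{979} = \frac{2456}{1653} - \frac{14}{979} = \frac{2381282}{1618287} \approx 1.4715$)
$\frac{H + \frac{1}{36324 - 45558}}{-31963 + 38550} = \frac{\frac{2381282}{1618287} + \frac{1}{36324 - 45558}}{-31963 + 38550} = \frac{\frac{2381282}{1618287} + \frac{1}{-9234}}{6587} = \left(\frac{2381282}{1618287} - \frac{1}{9234}\right) \frac{1}{6587} = \frac{385739293}{262162494} \cdot \frac{1}{6587} = \frac{385739293}{1726864347978}$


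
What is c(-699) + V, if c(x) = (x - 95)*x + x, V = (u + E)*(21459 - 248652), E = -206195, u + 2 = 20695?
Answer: 42145310193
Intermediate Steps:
u = 20693 (u = -2 + 20695 = 20693)
V = 42144755886 (V = (20693 - 206195)*(21459 - 248652) = -185502*(-227193) = 42144755886)
c(x) = x + x*(-95 + x) (c(x) = (-95 + x)*x + x = x*(-95 + x) + x = x + x*(-95 + x))
c(-699) + V = -699*(-94 - 699) + 42144755886 = -699*(-793) + 42144755886 = 554307 + 42144755886 = 42145310193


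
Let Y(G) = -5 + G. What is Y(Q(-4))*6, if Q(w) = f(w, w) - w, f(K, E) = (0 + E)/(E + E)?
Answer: -3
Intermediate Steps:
f(K, E) = ½ (f(K, E) = E/((2*E)) = E*(1/(2*E)) = ½)
Q(w) = ½ - w
Y(Q(-4))*6 = (-5 + (½ - 1*(-4)))*6 = (-5 + (½ + 4))*6 = (-5 + 9/2)*6 = -½*6 = -3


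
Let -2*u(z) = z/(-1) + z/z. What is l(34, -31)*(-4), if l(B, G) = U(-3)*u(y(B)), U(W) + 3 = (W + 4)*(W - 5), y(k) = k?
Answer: 726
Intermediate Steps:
U(W) = -3 + (-5 + W)*(4 + W) (U(W) = -3 + (W + 4)*(W - 5) = -3 + (4 + W)*(-5 + W) = -3 + (-5 + W)*(4 + W))
u(z) = -½ + z/2 (u(z) = -(z/(-1) + z/z)/2 = -(z*(-1) + 1)/2 = -(-z + 1)/2 = -(1 - z)/2 = -½ + z/2)
l(B, G) = 11/2 - 11*B/2 (l(B, G) = (-23 + (-3)² - 1*(-3))*(-½ + B/2) = (-23 + 9 + 3)*(-½ + B/2) = -11*(-½ + B/2) = 11/2 - 11*B/2)
l(34, -31)*(-4) = (11/2 - 11/2*34)*(-4) = (11/2 - 187)*(-4) = -363/2*(-4) = 726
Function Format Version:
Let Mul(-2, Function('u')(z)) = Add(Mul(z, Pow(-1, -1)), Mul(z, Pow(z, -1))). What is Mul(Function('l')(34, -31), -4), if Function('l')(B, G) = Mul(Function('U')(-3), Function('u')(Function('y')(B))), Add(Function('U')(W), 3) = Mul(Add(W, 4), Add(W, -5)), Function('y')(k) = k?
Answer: 726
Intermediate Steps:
Function('U')(W) = Add(-3, Mul(Add(-5, W), Add(4, W))) (Function('U')(W) = Add(-3, Mul(Add(W, 4), Add(W, -5))) = Add(-3, Mul(Add(4, W), Add(-5, W))) = Add(-3, Mul(Add(-5, W), Add(4, W))))
Function('u')(z) = Add(Rational(-1, 2), Mul(Rational(1, 2), z)) (Function('u')(z) = Mul(Rational(-1, 2), Add(Mul(z, Pow(-1, -1)), Mul(z, Pow(z, -1)))) = Mul(Rational(-1, 2), Add(Mul(z, -1), 1)) = Mul(Rational(-1, 2), Add(Mul(-1, z), 1)) = Mul(Rational(-1, 2), Add(1, Mul(-1, z))) = Add(Rational(-1, 2), Mul(Rational(1, 2), z)))
Function('l')(B, G) = Add(Rational(11, 2), Mul(Rational(-11, 2), B)) (Function('l')(B, G) = Mul(Add(-23, Pow(-3, 2), Mul(-1, -3)), Add(Rational(-1, 2), Mul(Rational(1, 2), B))) = Mul(Add(-23, 9, 3), Add(Rational(-1, 2), Mul(Rational(1, 2), B))) = Mul(-11, Add(Rational(-1, 2), Mul(Rational(1, 2), B))) = Add(Rational(11, 2), Mul(Rational(-11, 2), B)))
Mul(Function('l')(34, -31), -4) = Mul(Add(Rational(11, 2), Mul(Rational(-11, 2), 34)), -4) = Mul(Add(Rational(11, 2), -187), -4) = Mul(Rational(-363, 2), -4) = 726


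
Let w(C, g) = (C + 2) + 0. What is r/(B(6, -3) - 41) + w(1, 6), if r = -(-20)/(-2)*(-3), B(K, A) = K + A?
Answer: 42/19 ≈ 2.2105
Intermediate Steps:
w(C, g) = 2 + C (w(C, g) = (2 + C) + 0 = 2 + C)
B(K, A) = A + K
r = 30 (r = -(-20)*(-1)/2*(-3) = -4*5/2*(-3) = -10*(-3) = 30)
r/(B(6, -3) - 41) + w(1, 6) = 30/((-3 + 6) - 41) + (2 + 1) = 30/(3 - 41) + 3 = 30/(-38) + 3 = -1/38*30 + 3 = -15/19 + 3 = 42/19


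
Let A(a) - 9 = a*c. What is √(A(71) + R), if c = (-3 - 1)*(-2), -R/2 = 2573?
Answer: I*√4569 ≈ 67.594*I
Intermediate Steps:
R = -5146 (R = -2*2573 = -5146)
c = 8 (c = -4*(-2) = 8)
A(a) = 9 + 8*a (A(a) = 9 + a*8 = 9 + 8*a)
√(A(71) + R) = √((9 + 8*71) - 5146) = √((9 + 568) - 5146) = √(577 - 5146) = √(-4569) = I*√4569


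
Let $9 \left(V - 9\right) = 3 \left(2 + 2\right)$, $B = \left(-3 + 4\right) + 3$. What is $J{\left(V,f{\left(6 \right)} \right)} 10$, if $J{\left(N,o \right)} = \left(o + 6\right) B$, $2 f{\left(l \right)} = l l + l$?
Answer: $1080$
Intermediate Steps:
$B = 4$ ($B = 1 + 3 = 4$)
$V = \frac{31}{3}$ ($V = 9 + \frac{3 \left(2 + 2\right)}{9} = 9 + \frac{3 \cdot 4}{9} = 9 + \frac{1}{9} \cdot 12 = 9 + \frac{4}{3} = \frac{31}{3} \approx 10.333$)
$f{\left(l \right)} = \frac{l}{2} + \frac{l^{2}}{2}$ ($f{\left(l \right)} = \frac{l l + l}{2} = \frac{l^{2} + l}{2} = \frac{l + l^{2}}{2} = \frac{l}{2} + \frac{l^{2}}{2}$)
$J{\left(N,o \right)} = 24 + 4 o$ ($J{\left(N,o \right)} = \left(o + 6\right) 4 = \left(6 + o\right) 4 = 24 + 4 o$)
$J{\left(V,f{\left(6 \right)} \right)} 10 = \left(24 + 4 \cdot \frac{1}{2} \cdot 6 \left(1 + 6\right)\right) 10 = \left(24 + 4 \cdot \frac{1}{2} \cdot 6 \cdot 7\right) 10 = \left(24 + 4 \cdot 21\right) 10 = \left(24 + 84\right) 10 = 108 \cdot 10 = 1080$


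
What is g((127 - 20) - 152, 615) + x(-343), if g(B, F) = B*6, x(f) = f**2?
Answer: 117379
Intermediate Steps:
g(B, F) = 6*B
g((127 - 20) - 152, 615) + x(-343) = 6*((127 - 20) - 152) + (-343)**2 = 6*(107 - 152) + 117649 = 6*(-45) + 117649 = -270 + 117649 = 117379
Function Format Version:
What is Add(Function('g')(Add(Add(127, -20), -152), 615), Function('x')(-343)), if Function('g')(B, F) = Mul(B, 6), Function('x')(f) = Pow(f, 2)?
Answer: 117379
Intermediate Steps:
Function('g')(B, F) = Mul(6, B)
Add(Function('g')(Add(Add(127, -20), -152), 615), Function('x')(-343)) = Add(Mul(6, Add(Add(127, -20), -152)), Pow(-343, 2)) = Add(Mul(6, Add(107, -152)), 117649) = Add(Mul(6, -45), 117649) = Add(-270, 117649) = 117379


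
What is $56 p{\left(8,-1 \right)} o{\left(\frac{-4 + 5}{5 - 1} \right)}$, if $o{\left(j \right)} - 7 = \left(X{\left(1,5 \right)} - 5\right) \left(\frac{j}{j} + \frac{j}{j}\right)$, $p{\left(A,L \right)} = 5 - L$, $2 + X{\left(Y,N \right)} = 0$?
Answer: $-2352$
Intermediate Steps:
$X{\left(Y,N \right)} = -2$ ($X{\left(Y,N \right)} = -2 + 0 = -2$)
$o{\left(j \right)} = -7$ ($o{\left(j \right)} = 7 + \left(-2 - 5\right) \left(\frac{j}{j} + \frac{j}{j}\right) = 7 - 7 \left(1 + 1\right) = 7 - 14 = -7$)
$56 p{\left(8,-1 \right)} o{\left(\frac{-4 + 5}{5 - 1} \right)} = 56 \left(5 - -1\right) \left(-7\right) = 56 \left(5 + 1\right) \left(-7\right) = 56 \cdot 6 \left(-7\right) = 336 \left(-7\right) = -2352$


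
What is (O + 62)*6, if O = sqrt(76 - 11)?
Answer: 372 + 6*sqrt(65) ≈ 420.37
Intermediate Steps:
O = sqrt(65) ≈ 8.0623
(O + 62)*6 = (sqrt(65) + 62)*6 = (62 + sqrt(65))*6 = 372 + 6*sqrt(65)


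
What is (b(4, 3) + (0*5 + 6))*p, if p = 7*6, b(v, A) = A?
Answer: 378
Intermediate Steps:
p = 42
(b(4, 3) + (0*5 + 6))*p = (3 + (0*5 + 6))*42 = (3 + (0 + 6))*42 = (3 + 6)*42 = 9*42 = 378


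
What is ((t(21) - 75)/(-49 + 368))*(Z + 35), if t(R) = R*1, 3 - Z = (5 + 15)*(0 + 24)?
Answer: 23868/319 ≈ 74.821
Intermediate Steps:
Z = -477 (Z = 3 - (5 + 15)*(0 + 24) = 3 - 20*24 = 3 - 1*480 = 3 - 480 = -477)
t(R) = R
((t(21) - 75)/(-49 + 368))*(Z + 35) = ((21 - 75)/(-49 + 368))*(-477 + 35) = -54/319*(-442) = 23868/319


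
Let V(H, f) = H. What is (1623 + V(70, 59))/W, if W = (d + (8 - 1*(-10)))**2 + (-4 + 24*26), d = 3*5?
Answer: 1693/1709 ≈ 0.99064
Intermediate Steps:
d = 15
W = 1709 (W = (15 + (8 - 1*(-10)))**2 + (-4 + 24*26) = (15 + (8 + 10))**2 + (-4 + 624) = (15 + 18)**2 + 620 = 33**2 + 620 = 1089 + 620 = 1709)
(1623 + V(70, 59))/W = (1623 + 70)/1709 = 1693*(1/1709) = 1693/1709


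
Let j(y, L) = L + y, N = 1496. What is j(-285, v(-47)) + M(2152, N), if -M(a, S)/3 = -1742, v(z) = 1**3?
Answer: 4942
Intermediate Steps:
v(z) = 1
M(a, S) = 5226 (M(a, S) = -3*(-1742) = 5226)
j(-285, v(-47)) + M(2152, N) = (1 - 285) + 5226 = -284 + 5226 = 4942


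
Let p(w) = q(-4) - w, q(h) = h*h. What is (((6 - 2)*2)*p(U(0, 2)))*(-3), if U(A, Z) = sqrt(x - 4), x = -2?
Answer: -384 + 24*I*sqrt(6) ≈ -384.0 + 58.788*I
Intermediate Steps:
q(h) = h**2
U(A, Z) = I*sqrt(6) (U(A, Z) = sqrt(-2 - 4) = sqrt(-6) = I*sqrt(6))
p(w) = 16 - w (p(w) = (-4)**2 - w = 16 - w)
(((6 - 2)*2)*p(U(0, 2)))*(-3) = (((6 - 2)*2)*(16 - I*sqrt(6)))*(-3) = ((4*2)*(16 - I*sqrt(6)))*(-3) = (8*(16 - I*sqrt(6)))*(-3) = (128 - 8*I*sqrt(6))*(-3) = -384 + 24*I*sqrt(6)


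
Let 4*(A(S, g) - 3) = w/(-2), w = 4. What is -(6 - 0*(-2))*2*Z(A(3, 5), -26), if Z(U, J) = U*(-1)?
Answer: 30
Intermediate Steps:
A(S, g) = 5/2 (A(S, g) = 3 + (4/(-2))/4 = 3 + (4*(-½))/4 = 3 + (¼)*(-2) = 3 - ½ = 5/2)
Z(U, J) = -U
-(6 - 0*(-2))*2*Z(A(3, 5), -26) = -(6 - 0*(-2))*2*(-1*5/2) = -(6 - 1*0)*2*(-5)/2 = -(6 + 0)*2*(-5)/2 = -6*2*(-5)/2 = -12*(-5)/2 = -1*(-30) = 30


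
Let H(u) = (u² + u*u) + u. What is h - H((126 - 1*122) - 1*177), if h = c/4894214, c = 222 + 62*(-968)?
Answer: -146055611192/2447107 ≈ -59685.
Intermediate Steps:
c = -59794 (c = 222 - 60016 = -59794)
h = -29897/2447107 (h = -59794/4894214 = -59794*1/4894214 = -29897/2447107 ≈ -0.012217)
H(u) = u + 2*u² (H(u) = (u² + u²) + u = 2*u² + u = u + 2*u²)
h - H((126 - 1*122) - 1*177) = -29897/2447107 - ((126 - 1*122) - 1*177)*(1 + 2*((126 - 1*122) - 1*177)) = -29897/2447107 - ((126 - 122) - 177)*(1 + 2*((126 - 122) - 177)) = -29897/2447107 - (4 - 177)*(1 + 2*(4 - 177)) = -29897/2447107 - (-173)*(1 + 2*(-173)) = -29897/2447107 - (-173)*(1 - 346) = -29897/2447107 - (-173)*(-345) = -29897/2447107 - 1*59685 = -29897/2447107 - 59685 = -146055611192/2447107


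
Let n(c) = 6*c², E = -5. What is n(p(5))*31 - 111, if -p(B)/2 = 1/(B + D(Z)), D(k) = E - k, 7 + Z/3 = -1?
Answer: -2633/24 ≈ -109.71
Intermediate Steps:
Z = -24 (Z = -21 + 3*(-1) = -21 - 3 = -24)
D(k) = -5 - k
p(B) = -2/(19 + B) (p(B) = -2/(B + (-5 - 1*(-24))) = -2/(B + (-5 + 24)) = -2/(B + 19) = -2/(19 + B))
n(p(5))*31 - 111 = (6*(-2/(19 + 5))²)*31 - 111 = (6*(-2/24)²)*31 - 111 = (6*(-2*1/24)²)*31 - 111 = (6*(-1/12)²)*31 - 111 = (6*(1/144))*31 - 111 = (1/24)*31 - 111 = 31/24 - 111 = -2633/24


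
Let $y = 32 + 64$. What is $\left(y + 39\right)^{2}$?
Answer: $18225$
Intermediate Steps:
$y = 96$
$\left(y + 39\right)^{2} = \left(96 + 39\right)^{2} = 135^{2} = 18225$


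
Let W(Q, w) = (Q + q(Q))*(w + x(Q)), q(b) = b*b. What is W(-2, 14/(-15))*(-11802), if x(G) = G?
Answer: 346192/5 ≈ 69238.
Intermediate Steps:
q(b) = b²
W(Q, w) = (Q + w)*(Q + Q²) (W(Q, w) = (Q + Q²)*(w + Q) = (Q + Q²)*(Q + w) = (Q + w)*(Q + Q²))
W(-2, 14/(-15))*(-11802) = -2*(-2 + 14/(-15) + (-2)² - 28/(-15))*(-11802) = -2*(-2 + 14*(-1/15) + 4 - 28*(-1)/15)*(-11802) = -2*(-2 - 14/15 + 4 - 2*(-14/15))*(-11802) = -2*(-2 - 14/15 + 4 + 28/15)*(-11802) = -2*44/15*(-11802) = -88/15*(-11802) = 346192/5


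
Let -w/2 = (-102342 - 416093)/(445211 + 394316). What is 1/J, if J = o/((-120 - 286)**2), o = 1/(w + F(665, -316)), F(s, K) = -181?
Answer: -24876639832212/839527 ≈ -2.9632e+7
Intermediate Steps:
w = 1036870/839527 (w = -2*(-102342 - 416093)/(445211 + 394316) = -(-1036870)/839527 = -2*(-518435/839527) = 1036870/839527 ≈ 1.2351)
o = -839527/150917517 (o = 1/(1036870/839527 - 181) = 1/(-150917517/839527) = -839527/150917517 ≈ -0.0055628)
J = -839527/24876639832212 (J = -839527/(150917517*(-120 - 286)**2) = -839527/(150917517*((-406)**2)) = -839527/150917517/164836 = -839527/150917517*1/164836 = -839527/24876639832212 ≈ -3.3748e-8)
1/J = 1/(-839527/24876639832212) = -24876639832212/839527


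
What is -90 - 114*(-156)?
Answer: 17694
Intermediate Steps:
-90 - 114*(-156) = -90 + 17784 = 17694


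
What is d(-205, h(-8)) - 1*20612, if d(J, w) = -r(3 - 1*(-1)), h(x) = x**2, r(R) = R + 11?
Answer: -20627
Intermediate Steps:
r(R) = 11 + R
d(J, w) = -15 (d(J, w) = -(11 + (3 - 1*(-1))) = -(11 + (3 + 1)) = -(11 + 4) = -1*15 = -15)
d(-205, h(-8)) - 1*20612 = -15 - 1*20612 = -15 - 20612 = -20627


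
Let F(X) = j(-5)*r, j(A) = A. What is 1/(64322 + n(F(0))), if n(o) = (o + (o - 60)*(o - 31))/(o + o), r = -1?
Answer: 2/128931 ≈ 1.5512e-5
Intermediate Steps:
F(X) = 5 (F(X) = -5*(-1) = 5)
n(o) = (o + (-60 + o)*(-31 + o))/(2*o) (n(o) = (o + (-60 + o)*(-31 + o))/((2*o)) = (o + (-60 + o)*(-31 + o))*(1/(2*o)) = (o + (-60 + o)*(-31 + o))/(2*o))
1/(64322 + n(F(0))) = 1/(64322 + (-45 + (1/2)*5 + 930/5)) = 1/(64322 + (-45 + 5/2 + 930*(1/5))) = 1/(64322 + (-45 + 5/2 + 186)) = 1/(64322 + 287/2) = 1/(128931/2) = 2/128931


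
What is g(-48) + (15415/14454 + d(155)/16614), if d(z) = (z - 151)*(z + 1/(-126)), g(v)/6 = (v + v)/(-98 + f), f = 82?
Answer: 31185213665/840485646 ≈ 37.104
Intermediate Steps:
g(v) = -3*v/4 (g(v) = 6*((v + v)/(-98 + 82)) = 6*((2*v)/(-16)) = 6*((2*v)*(-1/16)) = 6*(-v/8) = -3*v/4)
d(z) = (-151 + z)*(-1/126 + z) (d(z) = (-151 + z)*(z - 1/126) = (-151 + z)*(-1/126 + z))
g(-48) + (15415/14454 + d(155)/16614) = -¾*(-48) + (15415/14454 + (151/126 + 155² - 19027/126*155)/16614) = 36 + (15415*(1/14454) + (151/126 + 24025 - 2949185/126)*(1/16614)) = 36 + (15415/14454 + (39058/63)*(1/16614)) = 36 + (15415/14454 + 19529/523341) = 36 + 927730409/840485646 = 31185213665/840485646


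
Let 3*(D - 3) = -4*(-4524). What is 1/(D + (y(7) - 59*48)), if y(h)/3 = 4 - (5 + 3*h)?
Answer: 1/3137 ≈ 0.00031878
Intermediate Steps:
D = 6035 (D = 3 + (-4*(-4524))/3 = 3 + (⅓)*18096 = 3 + 6032 = 6035)
y(h) = -3 - 9*h (y(h) = 3*(4 - (5 + 3*h)) = 3*(4 + (-5 - 3*h)) = 3*(-1 - 3*h) = -3 - 9*h)
1/(D + (y(7) - 59*48)) = 1/(6035 + ((-3 - 9*7) - 59*48)) = 1/(6035 + ((-3 - 63) - 2832)) = 1/(6035 + (-66 - 2832)) = 1/(6035 - 2898) = 1/3137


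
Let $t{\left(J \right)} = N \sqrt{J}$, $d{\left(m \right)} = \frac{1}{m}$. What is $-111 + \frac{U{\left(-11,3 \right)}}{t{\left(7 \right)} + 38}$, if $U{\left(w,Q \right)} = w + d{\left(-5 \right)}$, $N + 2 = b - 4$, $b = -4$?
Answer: $- \frac{51881}{465} - \frac{14 \sqrt{7}}{93} \approx -111.97$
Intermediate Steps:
$N = -10$ ($N = -2 - 8 = -10$)
$U{\left(w,Q \right)} = - \frac{1}{5} + w$ ($U{\left(w,Q \right)} = w + \frac{1}{-5} = w - \frac{1}{5} = - \frac{1}{5} + w$)
$t{\left(J \right)} = - 10 \sqrt{J}$
$-111 + \frac{U{\left(-11,3 \right)}}{t{\left(7 \right)} + 38} = -111 + \frac{- \frac{1}{5} - 11}{- 10 \sqrt{7} + 38} = -111 + \frac{1}{38 - 10 \sqrt{7}} \left(- \frac{56}{5}\right) = -111 - \frac{56}{5 \left(38 - 10 \sqrt{7}\right)}$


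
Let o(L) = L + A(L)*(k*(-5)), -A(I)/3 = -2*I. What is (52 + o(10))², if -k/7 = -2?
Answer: 17123044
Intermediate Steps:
A(I) = 6*I (A(I) = -(-6)*I = 6*I)
k = 14 (k = -7*(-2) = 14)
o(L) = -419*L (o(L) = L + (6*L)*(14*(-5)) = L + (6*L)*(-70) = L - 420*L = -419*L)
(52 + o(10))² = (52 - 419*10)² = (52 - 4190)² = (-4138)² = 17123044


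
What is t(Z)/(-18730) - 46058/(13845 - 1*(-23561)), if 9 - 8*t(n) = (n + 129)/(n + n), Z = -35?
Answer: -60390029043/49043006600 ≈ -1.2314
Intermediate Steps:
t(n) = 9/8 - (129 + n)/(16*n) (t(n) = 9/8 - (n + 129)/(8*(n + n)) = 9/8 - (129 + n)/(8*(2*n)) = 9/8 - (129 + n)*1/(2*n)/8 = 9/8 - (129 + n)/(16*n))
t(Z)/(-18730) - 46058/(13845 - 1*(-23561)) = ((1/16)*(-129 + 17*(-35))/(-35))/(-18730) - 46058/(13845 - 1*(-23561)) = ((1/16)*(-1/35)*(-129 - 595))*(-1/18730) - 46058/(13845 + 23561) = ((1/16)*(-1/35)*(-724))*(-1/18730) - 46058/37406 = (181/140)*(-1/18730) - 46058*1/37406 = -181/2622200 - 23029/18703 = -60390029043/49043006600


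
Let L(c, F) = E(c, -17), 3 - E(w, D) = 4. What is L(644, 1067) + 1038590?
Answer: 1038589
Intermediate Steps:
E(w, D) = -1 (E(w, D) = 3 - 1*4 = 3 - 4 = -1)
L(c, F) = -1
L(644, 1067) + 1038590 = -1 + 1038590 = 1038589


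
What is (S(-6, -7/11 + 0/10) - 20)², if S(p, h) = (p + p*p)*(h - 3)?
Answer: 2016400/121 ≈ 16664.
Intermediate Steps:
S(p, h) = (-3 + h)*(p + p²) (S(p, h) = (p + p²)*(-3 + h) = (-3 + h)*(p + p²))
(S(-6, -7/11 + 0/10) - 20)² = (-6*(-3 + (-7/11 + 0/10) - 3*(-6) + (-7/11 + 0/10)*(-6)) - 20)² = (-6*(-3 + (-7*1/11 + 0*(⅒)) + 18 + (-7*1/11 + 0*(⅒))*(-6)) - 20)² = (-6*(-3 + (-7/11 + 0) + 18 + (-7/11 + 0)*(-6)) - 20)² = (-6*(-3 - 7/11 + 18 - 7/11*(-6)) - 20)² = (-6*(-3 - 7/11 + 18 + 42/11) - 20)² = (-6*200/11 - 20)² = (-1200/11 - 20)² = (-1420/11)² = 2016400/121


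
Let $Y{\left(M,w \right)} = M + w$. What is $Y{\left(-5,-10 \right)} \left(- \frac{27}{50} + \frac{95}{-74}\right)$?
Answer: $\frac{5061}{185} \approx 27.357$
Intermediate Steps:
$Y{\left(-5,-10 \right)} \left(- \frac{27}{50} + \frac{95}{-74}\right) = \left(-5 - 10\right) \left(- \frac{27}{50} + \frac{95}{-74}\right) = - 15 \left(\left(-27\right) \frac{1}{50} + 95 \left(- \frac{1}{74}\right)\right) = - 15 \left(- \frac{27}{50} - \frac{95}{74}\right) = \left(-15\right) \left(- \frac{1687}{925}\right) = \frac{5061}{185}$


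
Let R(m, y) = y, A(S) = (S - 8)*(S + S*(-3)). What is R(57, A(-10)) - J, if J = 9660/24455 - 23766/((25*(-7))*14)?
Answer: -2217417453/5991475 ≈ -370.10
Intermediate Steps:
A(S) = -2*S*(-8 + S) (A(S) = (-8 + S)*(S - 3*S) = (-8 + S)*(-2*S) = -2*S*(-8 + S))
J = 60486453/5991475 (J = 9660*(1/24455) - 23766/((-175*14)) = 1932/4891 - 23766/(-2450) = 1932/4891 - 23766*(-1/2450) = 1932/4891 + 11883/1225 = 60486453/5991475 ≈ 10.095)
R(57, A(-10)) - J = 2*(-10)*(8 - 1*(-10)) - 1*60486453/5991475 = 2*(-10)*(8 + 10) - 60486453/5991475 = 2*(-10)*18 - 60486453/5991475 = -360 - 60486453/5991475 = -2217417453/5991475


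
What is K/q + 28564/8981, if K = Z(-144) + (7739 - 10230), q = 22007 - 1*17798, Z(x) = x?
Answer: 96560941/37801029 ≈ 2.5545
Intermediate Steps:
q = 4209 (q = 22007 - 17798 = 4209)
K = -2635 (K = -144 + (7739 - 10230) = -144 - 2491 = -2635)
K/q + 28564/8981 = -2635/4209 + 28564/8981 = 96560941/37801029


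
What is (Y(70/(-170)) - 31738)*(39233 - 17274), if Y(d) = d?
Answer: -11848044327/17 ≈ -6.9694e+8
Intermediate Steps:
(Y(70/(-170)) - 31738)*(39233 - 17274) = (70/(-170) - 31738)*(39233 - 17274) = (70*(-1/170) - 31738)*21959 = (-7/17 - 31738)*21959 = -539553/17*21959 = -11848044327/17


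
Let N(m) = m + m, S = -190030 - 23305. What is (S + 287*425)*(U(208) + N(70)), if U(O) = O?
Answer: -31793280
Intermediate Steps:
S = -213335
N(m) = 2*m
(S + 287*425)*(U(208) + N(70)) = (-213335 + 287*425)*(208 + 2*70) = (-213335 + 121975)*(208 + 140) = -91360*348 = -31793280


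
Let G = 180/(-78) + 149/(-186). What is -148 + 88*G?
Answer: -509680/1209 ≈ -421.57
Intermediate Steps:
G = -7517/2418 (G = 180*(-1/78) + 149*(-1/186) = -30/13 - 149/186 = -7517/2418 ≈ -3.1088)
-148 + 88*G = -148 + 88*(-7517/2418) = -148 - 330748/1209 = -509680/1209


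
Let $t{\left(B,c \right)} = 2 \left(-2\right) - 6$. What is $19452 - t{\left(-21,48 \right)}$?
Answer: $19462$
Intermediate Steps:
$t{\left(B,c \right)} = -10$ ($t{\left(B,c \right)} = -4 - 6 = -10$)
$19452 - t{\left(-21,48 \right)} = 19452 - -10 = 19452 + 10 = 19462$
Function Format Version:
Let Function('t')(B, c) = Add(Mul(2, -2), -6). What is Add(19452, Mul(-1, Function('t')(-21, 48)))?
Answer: 19462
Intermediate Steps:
Function('t')(B, c) = -10 (Function('t')(B, c) = Add(-4, -6) = -10)
Add(19452, Mul(-1, Function('t')(-21, 48))) = Add(19452, Mul(-1, -10)) = Add(19452, 10) = 19462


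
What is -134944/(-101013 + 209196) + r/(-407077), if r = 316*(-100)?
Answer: -51514015888/44038811091 ≈ -1.1697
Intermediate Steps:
r = -31600
-134944/(-101013 + 209196) + r/(-407077) = -134944/(-101013 + 209196) - 31600/(-407077) = -134944/108183 - 31600*(-1/407077) = -134944*1/108183 + 31600/407077 = -134944/108183 + 31600/407077 = -51514015888/44038811091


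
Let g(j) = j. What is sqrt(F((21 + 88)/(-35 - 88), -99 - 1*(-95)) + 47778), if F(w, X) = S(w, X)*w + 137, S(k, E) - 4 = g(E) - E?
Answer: sqrt(724852407)/123 ≈ 218.89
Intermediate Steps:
S(k, E) = 4 (S(k, E) = 4 + (E - E) = 4 + 0 = 4)
F(w, X) = 137 + 4*w (F(w, X) = 4*w + 137 = 137 + 4*w)
sqrt(F((21 + 88)/(-35 - 88), -99 - 1*(-95)) + 47778) = sqrt((137 + 4*((21 + 88)/(-35 - 88))) + 47778) = sqrt((137 + 4*(109/(-123))) + 47778) = sqrt((137 + 4*(109*(-1/123))) + 47778) = sqrt((137 + 4*(-109/123)) + 47778) = sqrt((137 - 436/123) + 47778) = sqrt(16415/123 + 47778) = sqrt(5893109/123) = sqrt(724852407)/123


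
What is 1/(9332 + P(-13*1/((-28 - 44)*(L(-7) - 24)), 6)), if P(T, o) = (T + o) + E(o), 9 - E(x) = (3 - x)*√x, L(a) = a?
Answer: 46565079912/435243261706585 - 14945472*√6/435243261706585 ≈ 0.00010690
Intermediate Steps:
E(x) = 9 - √x*(3 - x) (E(x) = 9 - (3 - x)*√x = 9 - √x*(3 - x))
P(T, o) = 9 + T + o + o^(3/2) - 3*√o (P(T, o) = (T + o) + (9 + o^(3/2) - 3*√o) = 9 + T + o + o^(3/2) - 3*√o)
1/(9332 + P(-13*1/((-28 - 44)*(L(-7) - 24)), 6)) = 1/(9332 + (9 - 13*1/((-28 - 44)*(-7 - 24)) + 6 + 6^(3/2) - 3*√6)) = 1/(9332 + (9 - 13/((-31*(-72))) + 6 + 6*√6 - 3*√6)) = 1/(9332 + (9 - 13/2232 + 6 + 6*√6 - 3*√6)) = 1/(9332 + (33467/2232 + 3*√6)) = 1/(20862491/2232 + 3*√6)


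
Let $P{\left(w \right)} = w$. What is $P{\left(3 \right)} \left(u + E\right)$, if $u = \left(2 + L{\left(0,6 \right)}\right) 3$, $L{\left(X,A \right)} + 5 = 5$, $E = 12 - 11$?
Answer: $21$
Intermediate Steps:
$E = 1$ ($E = 12 - 11 = 1$)
$L{\left(X,A \right)} = 0$ ($L{\left(X,A \right)} = -5 + 5 = 0$)
$u = 6$ ($u = \left(2 + 0\right) 3 = 2 \cdot 3 = 6$)
$P{\left(3 \right)} \left(u + E\right) = 3 \left(6 + 1\right) = 3 \cdot 7 = 21$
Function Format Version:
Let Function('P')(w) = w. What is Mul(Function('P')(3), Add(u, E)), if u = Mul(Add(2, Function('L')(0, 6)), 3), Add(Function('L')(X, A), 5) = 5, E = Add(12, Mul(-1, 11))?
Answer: 21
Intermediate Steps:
E = 1 (E = Add(12, -11) = 1)
Function('L')(X, A) = 0 (Function('L')(X, A) = Add(-5, 5) = 0)
u = 6 (u = Mul(Add(2, 0), 3) = Mul(2, 3) = 6)
Mul(Function('P')(3), Add(u, E)) = Mul(3, Add(6, 1)) = Mul(3, 7) = 21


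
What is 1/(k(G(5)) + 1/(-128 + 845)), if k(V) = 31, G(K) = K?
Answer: 717/22228 ≈ 0.032257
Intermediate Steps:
1/(k(G(5)) + 1/(-128 + 845)) = 1/(31 + 1/(-128 + 845)) = 1/(31 + 1/717) = 1/(22228/717) = 717/22228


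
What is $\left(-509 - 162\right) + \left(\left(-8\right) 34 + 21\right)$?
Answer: $-922$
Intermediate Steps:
$\left(-509 - 162\right) + \left(\left(-8\right) 34 + 21\right) = \left(-509 - 162\right) + \left(-272 + 21\right) = -671 - 251 = -922$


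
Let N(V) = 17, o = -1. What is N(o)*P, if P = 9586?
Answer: 162962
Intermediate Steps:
N(o)*P = 17*9586 = 162962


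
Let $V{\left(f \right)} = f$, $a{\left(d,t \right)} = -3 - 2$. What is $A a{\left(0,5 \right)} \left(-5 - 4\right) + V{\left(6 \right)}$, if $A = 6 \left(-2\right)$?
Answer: $-534$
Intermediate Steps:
$a{\left(d,t \right)} = -5$
$A = -12$
$A a{\left(0,5 \right)} \left(-5 - 4\right) + V{\left(6 \right)} = - 12 \left(- 5 \left(-5 - 4\right)\right) + 6 = - 12 \left(\left(-5\right) \left(-9\right)\right) + 6 = \left(-12\right) 45 + 6 = -540 + 6 = -534$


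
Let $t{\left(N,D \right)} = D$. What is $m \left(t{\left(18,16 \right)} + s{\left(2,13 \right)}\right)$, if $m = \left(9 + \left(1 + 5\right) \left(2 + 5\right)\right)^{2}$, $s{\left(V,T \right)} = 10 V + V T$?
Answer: $161262$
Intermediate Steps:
$s{\left(V,T \right)} = 10 V + T V$
$m = 2601$ ($m = \left(9 + 6 \cdot 7\right)^{2} = \left(9 + 42\right)^{2} = 51^{2} = 2601$)
$m \left(t{\left(18,16 \right)} + s{\left(2,13 \right)}\right) = 2601 \left(16 + 2 \left(10 + 13\right)\right) = 2601 \left(16 + 2 \cdot 23\right) = 2601 \left(16 + 46\right) = 2601 \cdot 62 = 161262$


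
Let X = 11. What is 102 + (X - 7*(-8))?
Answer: 169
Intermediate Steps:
102 + (X - 7*(-8)) = 102 + (11 - 7*(-8)) = 102 + (11 + 56) = 102 + 67 = 169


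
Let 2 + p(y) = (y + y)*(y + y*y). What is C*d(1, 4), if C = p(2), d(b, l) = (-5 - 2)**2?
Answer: 1078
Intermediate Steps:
d(b, l) = 49 (d(b, l) = (-7)**2 = 49)
p(y) = -2 + 2*y*(y + y**2) (p(y) = -2 + (y + y)*(y + y*y) = -2 + (2*y)*(y + y**2) = -2 + 2*y*(y + y**2))
C = 22 (C = -2 + 2*2**2 + 2*2**3 = -2 + 2*4 + 2*8 = -2 + 8 + 16 = 22)
C*d(1, 4) = 22*49 = 1078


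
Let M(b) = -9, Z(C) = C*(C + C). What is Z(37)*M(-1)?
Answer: -24642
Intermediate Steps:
Z(C) = 2*C² (Z(C) = C*(2*C) = 2*C²)
Z(37)*M(-1) = (2*37²)*(-9) = (2*1369)*(-9) = 2738*(-9) = -24642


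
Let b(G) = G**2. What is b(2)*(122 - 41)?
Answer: 324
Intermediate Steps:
b(2)*(122 - 41) = 2**2*(122 - 41) = 4*81 = 324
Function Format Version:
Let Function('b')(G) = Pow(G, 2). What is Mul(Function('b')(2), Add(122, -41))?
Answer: 324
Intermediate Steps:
Mul(Function('b')(2), Add(122, -41)) = Mul(Pow(2, 2), Add(122, -41)) = Mul(4, 81) = 324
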